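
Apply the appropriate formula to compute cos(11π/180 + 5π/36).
cos(11π/180 + 5π/36) = cos 11π/180 cos 5π/36 - sin 11π/180 sin 5π/36 = 0.809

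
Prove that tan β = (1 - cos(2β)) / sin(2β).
RHS = 2sin²β / (2 sin β cos β) = sin β/cos β = tan β = LHS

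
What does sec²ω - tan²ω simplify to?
sec²ω - tan²ω = 1 (using Pythagorean identity)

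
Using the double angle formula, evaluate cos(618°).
cos(618°) = 2cos²309° - 1 = -0.2079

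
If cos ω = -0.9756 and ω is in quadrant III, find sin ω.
sin ω = -0.2196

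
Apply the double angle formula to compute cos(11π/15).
cos(11π/15) = cos²11π/30 - sin²11π/30 = -0.6691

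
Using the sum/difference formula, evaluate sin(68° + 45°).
sin(68° + 45°) = sin 68° cos 45° + cos 68° sin 45° = 0.9205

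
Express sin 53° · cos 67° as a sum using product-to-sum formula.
sin 53° cos 67° = (1/2)[sin(53°+67°) + sin(53°-67°)]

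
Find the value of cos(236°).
cos(236°) = -0.5592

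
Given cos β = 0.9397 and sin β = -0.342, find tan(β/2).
tan(β/2) = sin β / (1 + cos β) = -0.1763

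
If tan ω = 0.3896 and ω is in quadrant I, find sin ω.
sin ω = 0.363 (using tan²ω + 1 = sec²ω)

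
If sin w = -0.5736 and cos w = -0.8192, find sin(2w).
sin(2w) = 2 sin w cos w = 0.9398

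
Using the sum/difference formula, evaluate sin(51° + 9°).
sin(51° + 9°) = sin 51° cos 9° + cos 51° sin 9° = √3/2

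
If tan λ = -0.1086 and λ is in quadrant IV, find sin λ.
sin λ = -0.108 (using tan²λ + 1 = sec²λ)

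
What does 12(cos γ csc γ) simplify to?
12(cos γ csc γ) = 12(cot γ) (using Reciprocal + quotient)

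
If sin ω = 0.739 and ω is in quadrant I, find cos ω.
cos ω = 0.6737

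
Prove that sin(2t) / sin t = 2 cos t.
LHS = 2 sin t cos t / sin t = 2 cos t = RHS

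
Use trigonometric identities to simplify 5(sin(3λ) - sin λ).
5(sin(3λ) - sin λ) = 5(2 cos(2λ) sin λ) (using Sum-to-product)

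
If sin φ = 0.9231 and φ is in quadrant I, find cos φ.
cos φ = 0.3846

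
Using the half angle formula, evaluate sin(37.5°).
sin(37.5°) = √((1 - cos 75°)/2) = 0.6088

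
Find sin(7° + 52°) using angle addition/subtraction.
sin(7° + 52°) = sin 7° cos 52° + cos 7° sin 52° = 0.8572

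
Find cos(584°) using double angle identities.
cos(584°) = cos²292° - sin²292° = -0.7193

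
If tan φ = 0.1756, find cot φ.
cot φ = 1/tan φ = 5.695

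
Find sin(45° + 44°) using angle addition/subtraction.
sin(45° + 44°) = sin 45° cos 44° + cos 45° sin 44° = 0.9998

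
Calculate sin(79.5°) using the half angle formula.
sin(79.5°) = √((1 - cos 159°)/2) = 0.9833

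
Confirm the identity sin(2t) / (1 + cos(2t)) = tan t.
LHS = 2 sin t cos t / (2cos²t) = sin t/cos t = tan t = RHS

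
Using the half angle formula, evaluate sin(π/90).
sin(π/90) = √((1 - cos π/45)/2) = 0.0349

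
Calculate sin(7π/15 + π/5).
sin(7π/15 + π/5) = sin 7π/15 cos π/5 + cos 7π/15 sin π/5 = √3/2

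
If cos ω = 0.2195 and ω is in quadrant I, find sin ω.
sin ω = 0.9756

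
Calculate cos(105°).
cos(105°) = -(√6-√2)/4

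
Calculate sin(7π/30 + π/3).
sin(7π/30 + π/3) = sin 7π/30 cos π/3 + cos 7π/30 sin π/3 = 0.9781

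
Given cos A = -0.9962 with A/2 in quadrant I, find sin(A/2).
sin(A/2) = ±√((1 - cos A)/2); positive since A/2 ∈ QI, so sin(A/2) = 0.999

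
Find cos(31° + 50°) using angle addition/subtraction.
cos(31° + 50°) = cos 31° cos 50° - sin 31° sin 50° = 0.1564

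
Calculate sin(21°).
sin(21°) = 0.3584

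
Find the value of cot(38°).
cot(38°) = 1.28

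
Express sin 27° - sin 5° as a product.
sin 27° - sin 5° = 2 cos(16°) sin(11°)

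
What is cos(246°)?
cos(246°) = -0.4067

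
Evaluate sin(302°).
sin(302°) = -0.848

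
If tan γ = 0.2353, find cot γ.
cot γ = 1/tan γ = 4.25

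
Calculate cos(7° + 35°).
cos(7° + 35°) = cos 7° cos 35° - sin 7° sin 35° = 0.7431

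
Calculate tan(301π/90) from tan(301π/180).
tan(301π/90) = 2 tan 301π/180 / (1 - tan²301π/180) = 1.881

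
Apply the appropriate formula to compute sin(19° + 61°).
sin(19° + 61°) = sin 19° cos 61° + cos 19° sin 61° = 0.9848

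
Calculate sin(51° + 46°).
sin(51° + 46°) = sin 51° cos 46° + cos 51° sin 46° = 0.9925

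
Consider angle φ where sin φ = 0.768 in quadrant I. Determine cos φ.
cos φ = √(1 - sin²φ) = 0.6404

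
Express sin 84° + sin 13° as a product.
sin 84° + sin 13° = 2 sin(48.5°) cos(35.5°)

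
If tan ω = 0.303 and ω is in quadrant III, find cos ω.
cos ω = -0.957 (using tan²ω + 1 = sec²ω)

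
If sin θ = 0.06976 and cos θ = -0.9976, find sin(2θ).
sin(2θ) = 2 sin θ cos θ = -0.1392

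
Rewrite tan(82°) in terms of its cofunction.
tan(82°) = cot(90° - 82°) = cot(8°)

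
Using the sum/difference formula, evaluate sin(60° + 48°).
sin(60° + 48°) = sin 60° cos 48° + cos 60° sin 48° = 0.9511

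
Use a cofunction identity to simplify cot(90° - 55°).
cot(90° - 55°) = tan(55°)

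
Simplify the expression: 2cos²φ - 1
2cos²φ - 1 = cos(2φ) (using Double angle)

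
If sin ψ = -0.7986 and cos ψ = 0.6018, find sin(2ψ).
sin(2ψ) = 2 sin ψ cos ψ = -0.9612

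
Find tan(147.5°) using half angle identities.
tan(147.5°) = sin 295° / (1 + cos 295°) = -0.6371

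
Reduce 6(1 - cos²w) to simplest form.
6(1 - cos²w) = 6(sin²w) (using Pythagorean identity)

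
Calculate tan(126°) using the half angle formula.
tan(126°) = sin 252° / (1 + cos 252°) = -1.376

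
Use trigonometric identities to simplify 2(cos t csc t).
2(cos t csc t) = 2(cot t) (using Reciprocal + quotient)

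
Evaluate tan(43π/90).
tan(43π/90) = 14.3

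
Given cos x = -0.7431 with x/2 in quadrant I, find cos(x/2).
cos(x/2) = ±√((1 + cos x)/2); positive since x/2 ∈ QI, so cos(x/2) = 0.3584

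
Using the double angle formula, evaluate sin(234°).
sin(234°) = 2 sin 117° cos 117° = -0.809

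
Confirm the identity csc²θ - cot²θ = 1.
LHS = 1/sin²θ - cos²θ/sin²θ = (1 - cos²θ)/sin²θ = sin²θ/sin²θ = 1 = RHS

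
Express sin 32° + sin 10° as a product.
sin 32° + sin 10° = 2 sin(21°) cos(11°)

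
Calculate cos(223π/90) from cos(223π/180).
cos(223π/90) = 2cos²223π/180 - 1 = 0.06976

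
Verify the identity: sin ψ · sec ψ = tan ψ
LHS = sin ψ · (1/cos ψ) = sin ψ/cos ψ = tan ψ = RHS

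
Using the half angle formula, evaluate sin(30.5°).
sin(30.5°) = √((1 - cos 61°)/2) = 0.5075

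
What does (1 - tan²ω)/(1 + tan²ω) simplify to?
(1 - tan²ω)/(1 + tan²ω) = cos(2ω) (using Double angle)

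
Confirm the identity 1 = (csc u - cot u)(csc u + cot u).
RHS = csc²u - cot²u = (1 + cot²u) - cot²u = 1 = LHS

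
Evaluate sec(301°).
sec(301°) = 1.942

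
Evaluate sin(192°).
sin(192°) = -0.2079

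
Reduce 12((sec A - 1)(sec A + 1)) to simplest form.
12((sec A - 1)(sec A + 1)) = 12(tan²A) (using Diff. of squares)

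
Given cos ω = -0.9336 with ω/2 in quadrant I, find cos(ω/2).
cos(ω/2) = ±√((1 + cos ω)/2); positive since ω/2 ∈ QI, so cos(ω/2) = 0.1822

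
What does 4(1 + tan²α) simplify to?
4(1 + tan²α) = 4(sec²α) (using Pythagorean identity)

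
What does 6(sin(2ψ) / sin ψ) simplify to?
6(sin(2ψ) / sin ψ) = 6(2 cos ψ) (using Double angle)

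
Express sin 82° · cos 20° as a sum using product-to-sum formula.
sin 82° cos 20° = (1/2)[sin(82°+20°) + sin(82°-20°)]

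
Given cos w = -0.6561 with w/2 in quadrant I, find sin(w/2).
sin(w/2) = ±√((1 - cos w)/2); positive since w/2 ∈ QI, so sin(w/2) = 0.91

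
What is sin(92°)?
sin(92°) = 0.9994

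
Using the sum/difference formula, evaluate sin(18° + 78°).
sin(18° + 78°) = sin 18° cos 78° + cos 18° sin 78° = 0.9945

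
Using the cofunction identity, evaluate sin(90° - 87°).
sin(90° - 87°) = cos(87°) = 0.05234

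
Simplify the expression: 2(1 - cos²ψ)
2(1 - cos²ψ) = 2(sin²ψ) (using Pythagorean identity)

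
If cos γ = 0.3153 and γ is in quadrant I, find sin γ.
sin γ = 0.949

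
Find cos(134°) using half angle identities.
cos(134°) = -√((1 + cos 268°)/2) = -0.6947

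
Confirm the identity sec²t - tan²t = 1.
LHS = 1/cos²t - sin²t/cos²t = (1 - sin²t)/cos²t = cos²t/cos²t = 1 = RHS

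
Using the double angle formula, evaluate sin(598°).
sin(598°) = 2 sin 299° cos 299° = -0.848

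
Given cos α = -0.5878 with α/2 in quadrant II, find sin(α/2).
sin(α/2) = ±√((1 - cos α)/2); positive since α/2 ∈ QII, so sin(α/2) = 0.891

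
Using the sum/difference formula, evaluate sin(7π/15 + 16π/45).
sin(7π/15 + 16π/45) = sin 7π/15 cos 16π/45 + cos 7π/15 sin 16π/45 = 0.5299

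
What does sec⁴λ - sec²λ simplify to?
sec⁴λ - sec²λ = tan⁴λ + tan²λ (using Pythagorean)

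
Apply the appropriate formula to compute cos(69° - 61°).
cos(69° - 61°) = cos 69° cos 61° + sin 69° sin 61° = 0.9903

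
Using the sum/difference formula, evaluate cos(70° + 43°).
cos(70° + 43°) = cos 70° cos 43° - sin 70° sin 43° = -0.3907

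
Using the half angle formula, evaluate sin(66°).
sin(66°) = √((1 - cos 132°)/2) = 0.9135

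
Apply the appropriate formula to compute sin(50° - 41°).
sin(50° - 41°) = sin 50° cos 41° - cos 50° sin 41° = 0.1564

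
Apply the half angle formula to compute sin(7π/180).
sin(7π/180) = √((1 - cos 7π/90)/2) = 0.1219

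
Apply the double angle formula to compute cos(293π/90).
cos(293π/90) = 2cos²293π/180 - 1 = -0.6947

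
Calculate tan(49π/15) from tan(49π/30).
tan(49π/15) = 2 tan 49π/30 / (1 - tan²49π/30) = 1.111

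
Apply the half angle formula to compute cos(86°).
cos(86°) = √((1 + cos 172°)/2) = 0.06976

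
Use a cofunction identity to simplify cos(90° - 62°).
cos(90° - 62°) = sin(62°)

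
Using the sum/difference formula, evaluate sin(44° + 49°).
sin(44° + 49°) = sin 44° cos 49° + cos 44° sin 49° = 0.9986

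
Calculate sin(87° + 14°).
sin(87° + 14°) = sin 87° cos 14° + cos 87° sin 14° = 0.9816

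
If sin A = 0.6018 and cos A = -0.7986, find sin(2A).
sin(2A) = 2 sin A cos A = -0.9612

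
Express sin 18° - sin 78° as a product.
sin 18° - sin 78° = 2 cos(48°) sin(-30°)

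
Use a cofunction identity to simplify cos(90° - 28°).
cos(90° - 28°) = sin(28°)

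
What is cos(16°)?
cos(16°) = 0.9613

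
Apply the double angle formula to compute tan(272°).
tan(272°) = 2 tan 136° / (1 - tan²136°) = -28.64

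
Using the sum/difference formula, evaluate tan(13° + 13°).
tan(13° + 13°) = (tan 13° + tan 13°)/(1 - tan 13° tan 13°) = 0.4877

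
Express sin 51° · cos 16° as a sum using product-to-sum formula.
sin 51° cos 16° = (1/2)[sin(51°+16°) + sin(51°-16°)]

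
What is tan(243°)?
tan(243°) = 1.963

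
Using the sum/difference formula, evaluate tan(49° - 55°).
tan(49° - 55°) = (tan 49° - tan 55°)/(1 + tan 49° tan 55°) = -0.1051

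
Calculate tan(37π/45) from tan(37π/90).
tan(37π/45) = 2 tan 37π/90 / (1 - tan²37π/90) = -0.6249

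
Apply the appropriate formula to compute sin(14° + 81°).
sin(14° + 81°) = sin 14° cos 81° + cos 14° sin 81° = 0.9962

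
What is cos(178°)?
cos(178°) = -0.9994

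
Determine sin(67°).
sin(67°) = 0.9205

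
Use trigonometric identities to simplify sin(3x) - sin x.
sin(3x) - sin x = 2 cos(2x) sin x (using Sum-to-product)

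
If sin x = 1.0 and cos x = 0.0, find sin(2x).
sin(2x) = 2 sin x cos x = 0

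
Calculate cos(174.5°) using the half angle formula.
cos(174.5°) = -√((1 + cos 349°)/2) = -0.9954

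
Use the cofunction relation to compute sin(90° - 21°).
sin(90° - 21°) = cos(21°) = 0.9336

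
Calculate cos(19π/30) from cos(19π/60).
cos(19π/30) = 1 - 2sin²19π/60 = -0.4067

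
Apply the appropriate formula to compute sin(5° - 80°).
sin(5° - 80°) = sin 5° cos 80° - cos 5° sin 80° = -(√6+√2)/4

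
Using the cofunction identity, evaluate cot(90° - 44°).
cot(90° - 44°) = tan(44°) = 0.9657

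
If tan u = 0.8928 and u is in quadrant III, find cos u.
cos u = -0.746 (using tan²u + 1 = sec²u)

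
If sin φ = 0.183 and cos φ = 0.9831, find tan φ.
tan φ = sin φ / cos φ = 0.1861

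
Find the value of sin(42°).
sin(42°) = 0.6691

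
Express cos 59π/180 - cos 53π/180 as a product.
cos 59π/180 - cos 53π/180 = -2 sin(14π/45) sin(π/60)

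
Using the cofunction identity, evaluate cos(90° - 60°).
cos(90° - 60°) = sin(60°) = √3/2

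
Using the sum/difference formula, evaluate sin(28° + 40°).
sin(28° + 40°) = sin 28° cos 40° + cos 28° sin 40° = 0.9272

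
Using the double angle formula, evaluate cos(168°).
cos(168°) = cos²84° - sin²84° = -0.9781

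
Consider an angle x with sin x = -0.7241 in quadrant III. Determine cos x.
cos x = ±√(1 - sin²x) = -0.6897 (negative in QIII)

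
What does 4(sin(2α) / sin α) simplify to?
4(sin(2α) / sin α) = 4(2 cos α) (using Double angle)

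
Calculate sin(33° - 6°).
sin(33° - 6°) = sin 33° cos 6° - cos 33° sin 6° = 0.454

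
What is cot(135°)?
cot(135°) = -1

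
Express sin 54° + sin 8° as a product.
sin 54° + sin 8° = 2 sin(31°) cos(23°)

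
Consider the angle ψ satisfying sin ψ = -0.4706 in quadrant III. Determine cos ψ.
cos ψ = ±√(1 - sin²ψ) = -0.8823 (negative in QIII)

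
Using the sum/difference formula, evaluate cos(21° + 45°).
cos(21° + 45°) = cos 21° cos 45° - sin 21° sin 45° = 0.4067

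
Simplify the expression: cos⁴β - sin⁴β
cos⁴β - sin⁴β = cos(2β) (using Factoring + double angle)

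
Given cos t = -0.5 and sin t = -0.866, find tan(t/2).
tan(t/2) = sin t / (1 + cos t) = -1.732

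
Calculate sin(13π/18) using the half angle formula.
sin(13π/18) = √((1 - cos 13π/9)/2) = 0.766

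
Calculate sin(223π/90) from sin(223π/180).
sin(223π/90) = 2 sin 223π/180 cos 223π/180 = 0.9976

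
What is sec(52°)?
sec(52°) = 1.624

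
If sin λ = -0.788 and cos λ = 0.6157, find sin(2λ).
sin(2λ) = 2 sin λ cos λ = -0.9703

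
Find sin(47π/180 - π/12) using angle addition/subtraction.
sin(47π/180 - π/12) = sin 47π/180 cos π/12 - cos 47π/180 sin π/12 = 0.5299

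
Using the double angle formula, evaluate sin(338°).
sin(338°) = 2 sin 169° cos 169° = -0.3746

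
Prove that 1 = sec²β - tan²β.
RHS = 1/cos²β - sin²β/cos²β = (1 - sin²β)/cos²β = cos²β/cos²β = 1 = LHS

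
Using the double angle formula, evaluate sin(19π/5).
sin(19π/5) = 2 sin 19π/10 cos 19π/10 = -0.5878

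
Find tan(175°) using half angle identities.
tan(175°) = sin 350° / (1 + cos 350°) = -0.08749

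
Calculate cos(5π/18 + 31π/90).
cos(5π/18 + 31π/90) = cos 5π/18 cos 31π/90 - sin 5π/18 sin 31π/90 = -0.3746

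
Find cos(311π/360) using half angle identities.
cos(311π/360) = -√((1 + cos 311π/180)/2) = -0.91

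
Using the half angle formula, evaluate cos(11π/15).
cos(11π/15) = -√((1 + cos 22π/15)/2) = -0.6691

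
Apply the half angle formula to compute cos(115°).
cos(115°) = -√((1 + cos 230°)/2) = -0.4226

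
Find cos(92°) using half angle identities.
cos(92°) = -√((1 + cos 184°)/2) = -0.0349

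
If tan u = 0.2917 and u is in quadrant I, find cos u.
cos u = 0.96 (using tan²u + 1 = sec²u)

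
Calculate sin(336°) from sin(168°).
sin(336°) = 2 sin 168° cos 168° = -0.4067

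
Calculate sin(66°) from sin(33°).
sin(66°) = 2 sin 33° cos 33° = 0.9135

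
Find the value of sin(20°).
sin(20°) = 0.342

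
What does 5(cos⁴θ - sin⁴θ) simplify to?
5(cos⁴θ - sin⁴θ) = 5(cos(2θ)) (using Factoring + double angle)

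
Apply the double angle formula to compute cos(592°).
cos(592°) = 2cos²296° - 1 = -0.6157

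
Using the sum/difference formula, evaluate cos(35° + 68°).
cos(35° + 68°) = cos 35° cos 68° - sin 35° sin 68° = -0.225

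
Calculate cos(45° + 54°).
cos(45° + 54°) = cos 45° cos 54° - sin 45° sin 54° = -0.1564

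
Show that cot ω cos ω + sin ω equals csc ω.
LHS = cos²ω/sin ω + sin ω = (cos²ω + sin²ω)/sin ω = 1/sin ω = csc ω = RHS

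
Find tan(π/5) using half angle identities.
tan(π/5) = sin 2π/5 / (1 + cos 2π/5) = 0.7265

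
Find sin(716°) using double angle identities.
sin(716°) = 2 sin 358° cos 358° = -0.06976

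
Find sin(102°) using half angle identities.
sin(102°) = √((1 - cos 204°)/2) = 0.9781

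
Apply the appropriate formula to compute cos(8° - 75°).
cos(8° - 75°) = cos 8° cos 75° + sin 8° sin 75° = 0.3907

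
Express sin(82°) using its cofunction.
sin(82°) = cos(90° - 82°) = cos(8°)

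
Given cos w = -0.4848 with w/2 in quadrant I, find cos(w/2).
cos(w/2) = ±√((1 + cos w)/2); positive since w/2 ∈ QI, so cos(w/2) = 0.5075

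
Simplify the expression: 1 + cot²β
1 + cot²β = csc²β (using Pythagorean identity)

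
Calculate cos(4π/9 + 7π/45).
cos(4π/9 + 7π/45) = cos 4π/9 cos 7π/45 - sin 4π/9 sin 7π/45 = -0.309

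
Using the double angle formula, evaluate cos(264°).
cos(264°) = cos²132° - sin²132° = -0.1045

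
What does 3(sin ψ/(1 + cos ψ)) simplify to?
3(sin ψ/(1 + cos ψ)) = 3(tan(ψ/2)) (using Half angle)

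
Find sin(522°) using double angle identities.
sin(522°) = 2 sin 261° cos 261° = 0.309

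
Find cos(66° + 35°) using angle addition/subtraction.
cos(66° + 35°) = cos 66° cos 35° - sin 66° sin 35° = -0.1908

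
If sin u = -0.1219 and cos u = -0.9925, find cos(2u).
cos(2u) = cos²u - sin²u = 0.9702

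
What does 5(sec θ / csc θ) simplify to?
5(sec θ / csc θ) = 5(tan θ) (using Reciprocal identities)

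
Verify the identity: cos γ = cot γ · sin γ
RHS = (cos γ/sin γ) · sin γ = cos γ = LHS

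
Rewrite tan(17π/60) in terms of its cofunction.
tan(17π/60) = cot(π/2 - 17π/60) = cot(13π/60)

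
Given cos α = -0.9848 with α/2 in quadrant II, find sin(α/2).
sin(α/2) = ±√((1 - cos α)/2); positive since α/2 ∈ QII, so sin(α/2) = 0.9962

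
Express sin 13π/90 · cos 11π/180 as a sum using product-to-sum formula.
sin 13π/90 cos 11π/180 = (1/2)[sin(13π/90+11π/180) + sin(13π/90-11π/180)]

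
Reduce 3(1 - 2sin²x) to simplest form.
3(1 - 2sin²x) = 3(cos(2x)) (using Double angle)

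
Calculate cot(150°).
cot(150°) = -√3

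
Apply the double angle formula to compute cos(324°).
cos(324°) = cos²162° - sin²162° = 0.809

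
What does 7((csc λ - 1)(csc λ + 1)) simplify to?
7((csc λ - 1)(csc λ + 1)) = 7(cot²λ) (using Diff. of squares)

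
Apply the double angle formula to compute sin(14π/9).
sin(14π/9) = 2 sin 7π/9 cos 7π/9 = -0.9848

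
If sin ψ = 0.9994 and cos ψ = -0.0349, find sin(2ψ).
sin(2ψ) = 2 sin ψ cos ψ = -0.06976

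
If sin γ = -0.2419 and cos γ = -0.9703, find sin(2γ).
sin(2γ) = 2 sin γ cos γ = 0.4694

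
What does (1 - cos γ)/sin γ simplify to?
(1 - cos γ)/sin γ = tan(γ/2) (using Half angle)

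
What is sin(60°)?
sin(60°) = √3/2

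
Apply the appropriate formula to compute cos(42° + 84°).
cos(42° + 84°) = cos 42° cos 84° - sin 42° sin 84° = -0.5878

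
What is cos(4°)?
cos(4°) = 0.9976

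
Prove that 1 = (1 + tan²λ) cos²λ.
RHS = sec²λ · cos²λ = (1/cos²λ) · cos²λ = 1 = LHS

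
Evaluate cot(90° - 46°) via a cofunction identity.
cot(90° - 46°) = tan(46°) = 1.036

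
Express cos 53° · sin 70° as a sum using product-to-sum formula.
cos 53° sin 70° = (1/2)[sin(53°+70°) - sin(53°-70°)]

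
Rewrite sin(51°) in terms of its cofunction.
sin(51°) = cos(90° - 51°) = cos(39°)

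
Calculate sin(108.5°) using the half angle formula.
sin(108.5°) = √((1 - cos 217°)/2) = 0.9483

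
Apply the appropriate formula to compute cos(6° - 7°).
cos(6° - 7°) = cos 6° cos 7° + sin 6° sin 7° = 0.9998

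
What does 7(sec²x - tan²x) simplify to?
7(sec²x - tan²x) = 7 (using Pythagorean identity)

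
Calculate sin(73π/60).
sin(73π/60) = -0.6293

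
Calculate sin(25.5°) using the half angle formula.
sin(25.5°) = √((1 - cos 51°)/2) = 0.4305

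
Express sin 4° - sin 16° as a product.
sin 4° - sin 16° = 2 cos(10°) sin(-6°)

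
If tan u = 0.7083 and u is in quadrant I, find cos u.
cos u = 0.816 (using tan²u + 1 = sec²u)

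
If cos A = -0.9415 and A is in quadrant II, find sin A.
sin A = 0.337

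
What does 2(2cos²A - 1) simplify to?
2(2cos²A - 1) = 2(cos(2A)) (using Double angle)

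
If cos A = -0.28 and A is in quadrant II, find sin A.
sin A = 0.96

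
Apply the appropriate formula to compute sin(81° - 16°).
sin(81° - 16°) = sin 81° cos 16° - cos 81° sin 16° = 0.9063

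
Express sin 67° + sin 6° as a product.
sin 67° + sin 6° = 2 sin(36.5°) cos(30.5°)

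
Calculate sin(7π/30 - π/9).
sin(7π/30 - π/9) = sin 7π/30 cos π/9 - cos 7π/30 sin π/9 = 0.3746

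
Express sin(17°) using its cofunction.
sin(17°) = cos(90° - 17°) = cos(73°)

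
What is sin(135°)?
sin(135°) = √2/2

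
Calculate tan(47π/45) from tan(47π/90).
tan(47π/45) = 2 tan 47π/90 / (1 - tan²47π/90) = 0.1405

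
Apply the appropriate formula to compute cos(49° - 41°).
cos(49° - 41°) = cos 49° cos 41° + sin 49° sin 41° = 0.9903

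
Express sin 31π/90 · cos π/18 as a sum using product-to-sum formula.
sin 31π/90 cos π/18 = (1/2)[sin(31π/90+π/18) + sin(31π/90-π/18)]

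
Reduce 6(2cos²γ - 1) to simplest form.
6(2cos²γ - 1) = 6(cos(2γ)) (using Double angle)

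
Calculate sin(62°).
sin(62°) = 0.8829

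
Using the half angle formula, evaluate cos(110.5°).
cos(110.5°) = -√((1 + cos 221°)/2) = -0.3502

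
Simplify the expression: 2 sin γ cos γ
2 sin γ cos γ = sin(2γ) (using Double angle)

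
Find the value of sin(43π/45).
sin(43π/45) = 0.1392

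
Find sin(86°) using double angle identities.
sin(86°) = 2 sin 43° cos 43° = 0.9976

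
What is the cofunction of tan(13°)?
tan(13°) = cot(90° - 13°) = cot(77°)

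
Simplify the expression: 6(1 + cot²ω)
6(1 + cot²ω) = 6(csc²ω) (using Pythagorean identity)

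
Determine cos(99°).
cos(99°) = -0.1564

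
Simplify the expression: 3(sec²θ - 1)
3(sec²θ - 1) = 3(tan²θ) (using Pythagorean identity)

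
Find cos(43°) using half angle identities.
cos(43°) = √((1 + cos 86°)/2) = 0.7314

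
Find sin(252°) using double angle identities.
sin(252°) = 2 sin 126° cos 126° = -0.9511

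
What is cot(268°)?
cot(268°) = 0.03492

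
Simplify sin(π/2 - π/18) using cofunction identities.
sin(π/2 - π/18) = cos(π/18)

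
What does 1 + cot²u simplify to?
1 + cot²u = csc²u (using Pythagorean identity)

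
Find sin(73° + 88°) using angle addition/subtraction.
sin(73° + 88°) = sin 73° cos 88° + cos 73° sin 88° = 0.3256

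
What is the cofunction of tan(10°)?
tan(10°) = cot(90° - 10°) = cot(80°)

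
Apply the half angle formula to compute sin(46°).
sin(46°) = √((1 - cos 92°)/2) = 0.7193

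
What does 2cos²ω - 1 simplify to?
2cos²ω - 1 = cos(2ω) (using Double angle)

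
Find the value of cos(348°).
cos(348°) = 0.9781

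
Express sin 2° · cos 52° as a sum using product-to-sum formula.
sin 2° cos 52° = (1/2)[sin(2°+52°) + sin(2°-52°)]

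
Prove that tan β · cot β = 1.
LHS = (sin β/cos β) · (cos β/sin β) = 1 = RHS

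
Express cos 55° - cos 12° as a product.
cos 55° - cos 12° = -2 sin(33.5°) sin(21.5°)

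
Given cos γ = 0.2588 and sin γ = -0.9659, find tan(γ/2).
tan(γ/2) = sin γ / (1 + cos γ) = -0.7673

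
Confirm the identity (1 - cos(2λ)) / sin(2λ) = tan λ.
LHS = 2sin²λ / (2 sin λ cos λ) = sin λ/cos λ = tan λ = RHS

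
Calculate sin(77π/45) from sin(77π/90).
sin(77π/45) = 2 sin 77π/90 cos 77π/90 = -0.788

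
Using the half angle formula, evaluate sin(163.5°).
sin(163.5°) = √((1 - cos 327°)/2) = 0.284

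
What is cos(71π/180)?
cos(71π/180) = 0.3256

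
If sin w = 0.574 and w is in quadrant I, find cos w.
cos w = 0.8189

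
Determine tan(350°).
tan(350°) = -0.1763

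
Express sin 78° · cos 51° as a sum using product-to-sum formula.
sin 78° cos 51° = (1/2)[sin(78°+51°) + sin(78°-51°)]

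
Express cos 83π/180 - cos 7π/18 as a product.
cos 83π/180 - cos 7π/18 = -2 sin(17π/40) sin(13π/360)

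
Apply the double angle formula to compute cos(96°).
cos(96°) = cos²48° - sin²48° = -0.1045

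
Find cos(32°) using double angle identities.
cos(32°) = cos²16° - sin²16° = 0.848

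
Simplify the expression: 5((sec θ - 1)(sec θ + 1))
5((sec θ - 1)(sec θ + 1)) = 5(tan²θ) (using Diff. of squares)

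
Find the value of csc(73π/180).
csc(73π/180) = 1.046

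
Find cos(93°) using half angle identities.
cos(93°) = -√((1 + cos 186°)/2) = -0.05234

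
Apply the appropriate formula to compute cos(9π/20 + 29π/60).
cos(9π/20 + 29π/60) = cos 9π/20 cos 29π/60 - sin 9π/20 sin 29π/60 = -0.9781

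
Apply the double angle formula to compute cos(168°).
cos(168°) = cos²84° - sin²84° = -0.9781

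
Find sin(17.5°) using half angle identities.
sin(17.5°) = √((1 - cos 35°)/2) = 0.3007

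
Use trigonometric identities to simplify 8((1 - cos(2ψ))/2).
8((1 - cos(2ψ))/2) = 8(sin²ψ) (using Power reduction)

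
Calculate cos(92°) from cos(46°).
cos(92°) = cos²46° - sin²46° = -0.0349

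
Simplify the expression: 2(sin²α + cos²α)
2(sin²α + cos²α) = 2 (using Pythagorean identity)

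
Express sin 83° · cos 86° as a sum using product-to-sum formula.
sin 83° cos 86° = (1/2)[sin(83°+86°) + sin(83°-86°)]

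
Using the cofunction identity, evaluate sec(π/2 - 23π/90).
sec(π/2 - 23π/90) = csc(23π/90) = 1.39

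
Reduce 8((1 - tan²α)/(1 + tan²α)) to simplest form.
8((1 - tan²α)/(1 + tan²α)) = 8(cos(2α)) (using Double angle)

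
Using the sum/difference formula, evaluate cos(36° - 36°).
cos(36° - 36°) = cos 36° cos 36° + sin 36° sin 36° = 1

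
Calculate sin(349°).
sin(349°) = -0.1908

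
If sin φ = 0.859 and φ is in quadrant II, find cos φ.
cos φ = -0.512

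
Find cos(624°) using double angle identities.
cos(624°) = 1 - 2sin²312° = -0.1045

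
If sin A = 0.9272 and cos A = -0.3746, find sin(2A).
sin(2A) = 2 sin A cos A = -0.6947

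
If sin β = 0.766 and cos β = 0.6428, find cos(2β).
cos(2β) = cos²β - sin²β = -0.1736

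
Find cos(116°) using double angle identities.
cos(116°) = cos²58° - sin²58° = -0.4384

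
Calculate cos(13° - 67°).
cos(13° - 67°) = cos 13° cos 67° + sin 13° sin 67° = 0.5878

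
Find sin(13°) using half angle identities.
sin(13°) = √((1 - cos 26°)/2) = 0.225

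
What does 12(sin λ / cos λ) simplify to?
12(sin λ / cos λ) = 12(tan λ) (using Quotient identity)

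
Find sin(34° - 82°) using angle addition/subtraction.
sin(34° - 82°) = sin 34° cos 82° - cos 34° sin 82° = -0.7431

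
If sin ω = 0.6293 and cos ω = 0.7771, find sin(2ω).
sin(2ω) = 2 sin ω cos ω = 0.9781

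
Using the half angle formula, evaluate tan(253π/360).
tan(253π/360) = sin 253π/180 / (1 + cos 253π/180) = -1.351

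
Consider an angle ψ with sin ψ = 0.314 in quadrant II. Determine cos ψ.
cos ψ = ±√(1 - sin²ψ) = -0.9494 (negative in QII)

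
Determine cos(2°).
cos(2°) = 0.9994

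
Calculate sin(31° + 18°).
sin(31° + 18°) = sin 31° cos 18° + cos 31° sin 18° = 0.7547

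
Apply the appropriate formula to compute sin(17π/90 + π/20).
sin(17π/90 + π/20) = sin 17π/90 cos π/20 + cos 17π/90 sin π/20 = 0.682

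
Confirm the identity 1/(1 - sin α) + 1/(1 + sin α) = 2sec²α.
LHS = [(1 + sin α) + (1 - sin α)] / [(1 - sin α)(1 + sin α)] = 2/(1 - sin²α) = 2/cos²α = 2sec²α = RHS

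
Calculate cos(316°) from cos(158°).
cos(316°) = cos²158° - sin²158° = 0.7193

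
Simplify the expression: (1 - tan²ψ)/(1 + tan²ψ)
(1 - tan²ψ)/(1 + tan²ψ) = cos(2ψ) (using Double angle)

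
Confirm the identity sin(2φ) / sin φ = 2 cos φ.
LHS = 2 sin φ cos φ / sin φ = 2 cos φ = RHS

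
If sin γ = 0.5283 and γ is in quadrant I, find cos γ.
cos γ = 0.8491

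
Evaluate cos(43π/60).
cos(43π/60) = -0.6293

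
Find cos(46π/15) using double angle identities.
cos(46π/15) = cos²23π/15 - sin²23π/15 = -0.9781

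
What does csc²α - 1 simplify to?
csc²α - 1 = cot²α (using Pythagorean identity)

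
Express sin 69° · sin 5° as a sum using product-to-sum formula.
sin 69° sin 5° = (1/2)[cos(69°-5°) - cos(69°+5°)]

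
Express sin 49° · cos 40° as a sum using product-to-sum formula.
sin 49° cos 40° = (1/2)[sin(49°+40°) + sin(49°-40°)]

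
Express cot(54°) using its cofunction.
cot(54°) = tan(90° - 54°) = tan(36°)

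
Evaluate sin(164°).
sin(164°) = 0.2756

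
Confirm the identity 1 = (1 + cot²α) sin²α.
RHS = csc²α · sin²α = (1/sin²α) · sin²α = 1 = LHS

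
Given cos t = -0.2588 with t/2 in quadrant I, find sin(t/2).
sin(t/2) = ±√((1 - cos t)/2); positive since t/2 ∈ QI, so sin(t/2) = 0.7933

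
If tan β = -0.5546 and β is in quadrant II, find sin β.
sin β = 0.485 (using tan²β + 1 = sec²β)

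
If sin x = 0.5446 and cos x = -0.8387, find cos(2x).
cos(2x) = cos²x - sin²x = 0.4068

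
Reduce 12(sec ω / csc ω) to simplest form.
12(sec ω / csc ω) = 12(tan ω) (using Reciprocal identities)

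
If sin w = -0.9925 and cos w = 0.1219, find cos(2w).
cos(2w) = cos²w - sin²w = -0.9702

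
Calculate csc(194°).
csc(194°) = -4.134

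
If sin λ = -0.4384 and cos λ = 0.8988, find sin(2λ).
sin(2λ) = 2 sin λ cos λ = -0.7881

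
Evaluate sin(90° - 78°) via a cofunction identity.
sin(90° - 78°) = cos(78°) = 0.2079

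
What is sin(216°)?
sin(216°) = -0.5878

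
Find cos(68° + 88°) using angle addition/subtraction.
cos(68° + 88°) = cos 68° cos 88° - sin 68° sin 88° = -0.9135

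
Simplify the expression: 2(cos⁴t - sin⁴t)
2(cos⁴t - sin⁴t) = 2(cos(2t)) (using Factoring + double angle)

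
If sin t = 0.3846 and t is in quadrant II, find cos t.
cos t = -0.9231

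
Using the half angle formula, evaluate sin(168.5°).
sin(168.5°) = √((1 - cos 337°)/2) = 0.1994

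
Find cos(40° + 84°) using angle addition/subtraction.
cos(40° + 84°) = cos 40° cos 84° - sin 40° sin 84° = -0.5592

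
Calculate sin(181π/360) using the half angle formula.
sin(181π/360) = √((1 - cos 181π/180)/2) = 1.0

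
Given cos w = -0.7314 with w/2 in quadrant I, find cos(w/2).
cos(w/2) = ±√((1 + cos w)/2); positive since w/2 ∈ QI, so cos(w/2) = 0.3665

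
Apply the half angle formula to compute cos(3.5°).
cos(3.5°) = √((1 + cos 7°)/2) = 0.9981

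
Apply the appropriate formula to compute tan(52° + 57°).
tan(52° + 57°) = (tan 52° + tan 57°)/(1 - tan 52° tan 57°) = -2.904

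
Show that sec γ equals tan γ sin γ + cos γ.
RHS = sin²γ/cos γ + cos γ = (sin²γ + cos²γ)/cos γ = 1/cos γ = sec γ = LHS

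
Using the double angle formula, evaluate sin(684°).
sin(684°) = 2 sin 342° cos 342° = -0.5878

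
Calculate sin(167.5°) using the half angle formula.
sin(167.5°) = √((1 - cos 335°)/2) = 0.2164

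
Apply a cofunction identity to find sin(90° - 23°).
sin(90° - 23°) = cos(23°) = 0.9205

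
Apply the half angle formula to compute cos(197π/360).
cos(197π/360) = -√((1 + cos 197π/180)/2) = -0.1478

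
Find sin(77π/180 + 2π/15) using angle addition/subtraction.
sin(77π/180 + 2π/15) = sin 77π/180 cos 2π/15 + cos 77π/180 sin 2π/15 = 0.9816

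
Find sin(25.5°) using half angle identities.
sin(25.5°) = √((1 - cos 51°)/2) = 0.4305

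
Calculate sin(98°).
sin(98°) = 0.9903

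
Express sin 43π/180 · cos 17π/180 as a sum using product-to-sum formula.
sin 43π/180 cos 17π/180 = (1/2)[sin(43π/180+17π/180) + sin(43π/180-17π/180)]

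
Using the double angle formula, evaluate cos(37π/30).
cos(37π/30) = cos²37π/60 - sin²37π/60 = -0.7431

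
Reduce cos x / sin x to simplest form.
cos x / sin x = cot x (using Quotient identity)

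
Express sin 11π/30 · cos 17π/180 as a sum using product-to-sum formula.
sin 11π/30 cos 17π/180 = (1/2)[sin(11π/30+17π/180) + sin(11π/30-17π/180)]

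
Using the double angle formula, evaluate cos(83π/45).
cos(83π/45) = cos²83π/90 - sin²83π/90 = 0.8829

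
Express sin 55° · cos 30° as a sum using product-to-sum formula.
sin 55° cos 30° = (1/2)[sin(55°+30°) + sin(55°-30°)]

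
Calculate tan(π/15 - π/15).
tan(π/15 - π/15) = (tan π/15 - tan π/15)/(1 + tan π/15 tan π/15) = 0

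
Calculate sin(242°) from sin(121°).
sin(242°) = 2 sin 121° cos 121° = -0.8829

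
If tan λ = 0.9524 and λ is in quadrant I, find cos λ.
cos λ = 0.7241 (using tan²λ + 1 = sec²λ)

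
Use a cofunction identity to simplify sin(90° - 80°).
sin(90° - 80°) = cos(80°)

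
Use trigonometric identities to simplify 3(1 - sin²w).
3(1 - sin²w) = 3(cos²w) (using Pythagorean identity)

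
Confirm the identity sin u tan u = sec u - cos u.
RHS = 1/cos u - cos u = (1 - cos²u)/cos u = sin²u/cos u = sin u · (sin u/cos u) = sin u tan u = LHS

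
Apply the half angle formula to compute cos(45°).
cos(45°) = √((1 + cos 90°)/2) = √2/2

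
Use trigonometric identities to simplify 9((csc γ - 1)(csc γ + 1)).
9((csc γ - 1)(csc γ + 1)) = 9(cot²γ) (using Diff. of squares)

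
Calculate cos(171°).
cos(171°) = -0.9877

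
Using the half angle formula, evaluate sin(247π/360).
sin(247π/360) = √((1 - cos 247π/180)/2) = 0.8339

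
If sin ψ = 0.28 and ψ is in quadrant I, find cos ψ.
cos ψ = 0.96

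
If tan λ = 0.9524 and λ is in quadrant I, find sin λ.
sin λ = 0.6897 (using tan²λ + 1 = sec²λ)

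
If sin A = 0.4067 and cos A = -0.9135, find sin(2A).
sin(2A) = 2 sin A cos A = -0.743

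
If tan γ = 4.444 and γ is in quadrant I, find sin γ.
sin γ = 0.9756 (using tan²γ + 1 = sec²γ)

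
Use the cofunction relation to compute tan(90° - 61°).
tan(90° - 61°) = cot(61°) = 0.5543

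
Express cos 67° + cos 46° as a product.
cos 67° + cos 46° = 2 cos(56.5°) cos(10.5°)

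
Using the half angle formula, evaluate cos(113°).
cos(113°) = -√((1 + cos 226°)/2) = -0.3907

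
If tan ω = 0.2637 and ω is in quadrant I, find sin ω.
sin ω = 0.255 (using tan²ω + 1 = sec²ω)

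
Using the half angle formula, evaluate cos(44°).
cos(44°) = √((1 + cos 88°)/2) = 0.7193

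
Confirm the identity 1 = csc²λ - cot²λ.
RHS = 1/sin²λ - cos²λ/sin²λ = (1 - cos²λ)/sin²λ = sin²λ/sin²λ = 1 = LHS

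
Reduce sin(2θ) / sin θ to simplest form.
sin(2θ) / sin θ = 2 cos θ (using Double angle)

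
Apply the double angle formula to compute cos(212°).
cos(212°) = cos²106° - sin²106° = -0.848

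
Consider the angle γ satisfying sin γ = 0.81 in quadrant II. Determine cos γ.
cos γ = ±√(1 - sin²γ) = -0.5864 (negative in QII)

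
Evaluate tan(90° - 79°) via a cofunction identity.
tan(90° - 79°) = cot(79°) = 0.1944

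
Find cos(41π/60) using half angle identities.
cos(41π/60) = -√((1 + cos 41π/30)/2) = -0.5446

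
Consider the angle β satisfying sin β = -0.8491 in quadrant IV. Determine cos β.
cos β = √(1 - sin²β) = 0.5282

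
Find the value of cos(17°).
cos(17°) = 0.9563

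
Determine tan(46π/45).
tan(46π/45) = 0.06993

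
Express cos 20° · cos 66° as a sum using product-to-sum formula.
cos 20° cos 66° = (1/2)[cos(20°-66°) + cos(20°+66°)]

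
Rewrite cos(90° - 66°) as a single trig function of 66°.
cos(90° - 66°) = sin(66°)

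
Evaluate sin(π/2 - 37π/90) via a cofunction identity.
sin(π/2 - 37π/90) = cos(37π/90) = 0.2756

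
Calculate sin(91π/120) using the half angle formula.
sin(91π/120) = √((1 - cos 91π/60)/2) = 0.6884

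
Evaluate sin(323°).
sin(323°) = -0.6018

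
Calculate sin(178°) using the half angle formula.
sin(178°) = √((1 - cos 356°)/2) = 0.0349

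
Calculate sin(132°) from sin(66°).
sin(132°) = 2 sin 66° cos 66° = 0.7431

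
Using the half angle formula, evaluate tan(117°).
tan(117°) = sin 234° / (1 + cos 234°) = -1.963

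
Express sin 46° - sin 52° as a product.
sin 46° - sin 52° = 2 cos(49°) sin(-3°)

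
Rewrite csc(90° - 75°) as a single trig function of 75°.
csc(90° - 75°) = sec(75°)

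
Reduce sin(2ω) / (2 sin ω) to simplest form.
sin(2ω) / (2 sin ω) = cos ω (using Double angle)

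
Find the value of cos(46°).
cos(46°) = 0.6947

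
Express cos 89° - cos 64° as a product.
cos 89° - cos 64° = -2 sin(76.5°) sin(12.5°)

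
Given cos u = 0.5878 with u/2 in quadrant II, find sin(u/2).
sin(u/2) = ±√((1 - cos u)/2); positive since u/2 ∈ QII, so sin(u/2) = 0.454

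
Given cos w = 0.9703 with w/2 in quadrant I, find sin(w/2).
sin(w/2) = ±√((1 - cos w)/2); positive since w/2 ∈ QI, so sin(w/2) = 0.1219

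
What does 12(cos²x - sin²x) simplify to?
12(cos²x - sin²x) = 12(cos(2x)) (using Double angle)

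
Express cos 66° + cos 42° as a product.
cos 66° + cos 42° = 2 cos(54°) cos(12°)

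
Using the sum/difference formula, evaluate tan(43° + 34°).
tan(43° + 34°) = (tan 43° + tan 34°)/(1 - tan 43° tan 34°) = 4.331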